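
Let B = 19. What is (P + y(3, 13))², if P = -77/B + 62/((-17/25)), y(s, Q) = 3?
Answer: 887444100/104329 ≈ 8506.2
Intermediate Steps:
P = -30759/323 (P = -77/19 + 62/((-17/25)) = -77*1/19 + 62/((-17*1/25)) = -77/19 + 62/(-17/25) = -77/19 + 62*(-25/17) = -77/19 - 1550/17 = -30759/323 ≈ -95.229)
(P + y(3, 13))² = (-30759/323 + 3)² = (-29790/323)² = 887444100/104329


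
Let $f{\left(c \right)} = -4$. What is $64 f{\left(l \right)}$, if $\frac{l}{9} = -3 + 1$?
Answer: $-256$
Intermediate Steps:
$l = -18$ ($l = 9 \left(-3 + 1\right) = 9 \left(-2\right) = -18$)
$64 f{\left(l \right)} = 64 \left(-4\right) = -256$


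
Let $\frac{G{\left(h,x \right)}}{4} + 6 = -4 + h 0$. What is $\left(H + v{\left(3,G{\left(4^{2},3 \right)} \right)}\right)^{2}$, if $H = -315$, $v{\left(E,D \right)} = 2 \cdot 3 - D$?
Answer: $72361$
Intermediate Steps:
$G{\left(h,x \right)} = -40$ ($G{\left(h,x \right)} = -24 + 4 \left(-4 + h 0\right) = -24 + 4 \left(-4 + 0\right) = -24 + 4 \left(-4\right) = -24 - 16 = -40$)
$v{\left(E,D \right)} = 6 - D$
$\left(H + v{\left(3,G{\left(4^{2},3 \right)} \right)}\right)^{2} = \left(-315 + \left(6 - -40\right)\right)^{2} = \left(-315 + \left(6 + 40\right)\right)^{2} = \left(-315 + 46\right)^{2} = \left(-269\right)^{2} = 72361$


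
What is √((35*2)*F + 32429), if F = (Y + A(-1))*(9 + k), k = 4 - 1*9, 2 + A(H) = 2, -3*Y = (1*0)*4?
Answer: √32429 ≈ 180.08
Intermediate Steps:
Y = 0 (Y = -1*0*4/3 = -0*4 = -⅓*0 = 0)
A(H) = 0 (A(H) = -2 + 2 = 0)
k = -5 (k = 4 - 9 = -5)
F = 0 (F = (0 + 0)*(9 - 5) = 0*4 = 0)
√((35*2)*F + 32429) = √((35*2)*0 + 32429) = √(70*0 + 32429) = √(0 + 32429) = √32429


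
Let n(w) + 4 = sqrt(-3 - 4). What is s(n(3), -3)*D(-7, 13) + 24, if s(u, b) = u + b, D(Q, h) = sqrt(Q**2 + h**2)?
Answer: 24 + sqrt(218)*(-7 + I*sqrt(7)) ≈ -79.354 + 39.064*I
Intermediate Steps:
n(w) = -4 + I*sqrt(7) (n(w) = -4 + sqrt(-3 - 4) = -4 + sqrt(-7) = -4 + I*sqrt(7))
s(u, b) = b + u
s(n(3), -3)*D(-7, 13) + 24 = (-3 + (-4 + I*sqrt(7)))*sqrt((-7)**2 + 13**2) + 24 = (-7 + I*sqrt(7))*sqrt(49 + 169) + 24 = (-7 + I*sqrt(7))*sqrt(218) + 24 = sqrt(218)*(-7 + I*sqrt(7)) + 24 = 24 + sqrt(218)*(-7 + I*sqrt(7))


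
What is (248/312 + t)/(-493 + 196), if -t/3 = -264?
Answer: -30919/11583 ≈ -2.6693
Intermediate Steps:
t = 792 (t = -3*(-264) = 792)
(248/312 + t)/(-493 + 196) = (248/312 + 792)/(-493 + 196) = (248*(1/312) + 792)/(-297) = (31/39 + 792)*(-1/297) = (30919/39)*(-1/297) = -30919/11583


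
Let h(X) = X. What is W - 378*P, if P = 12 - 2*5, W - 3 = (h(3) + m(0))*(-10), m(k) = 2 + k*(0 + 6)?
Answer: -803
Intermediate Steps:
m(k) = 2 + 6*k (m(k) = 2 + k*6 = 2 + 6*k)
W = -47 (W = 3 + (3 + (2 + 6*0))*(-10) = 3 + (3 + (2 + 0))*(-10) = 3 + (3 + 2)*(-10) = 3 + 5*(-10) = 3 - 50 = -47)
P = 2 (P = 12 - 10 = 2)
W - 378*P = -47 - 378*2 = -47 - 756 = -803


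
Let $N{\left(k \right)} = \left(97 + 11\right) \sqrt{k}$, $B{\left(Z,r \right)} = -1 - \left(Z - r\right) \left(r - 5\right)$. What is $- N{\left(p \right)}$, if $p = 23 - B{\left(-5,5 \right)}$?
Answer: $- 216 \sqrt{6} \approx -529.09$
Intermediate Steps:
$B{\left(Z,r \right)} = -1 - \left(-5 + r\right) \left(Z - r\right)$ ($B{\left(Z,r \right)} = -1 - \left(Z - r\right) \left(-5 + r\right) = -1 - \left(-5 + r\right) \left(Z - r\right)$)
$p = 24$ ($p = 23 - \left(-1 + 5^{2} - 25 + 5 \left(-5\right) - \left(-5\right) 5\right) = 23 - \left(-1 + 25 - 25 - 25 + 25\right) = 23 - -1 = 23 + 1 = 24$)
$N{\left(k \right)} = 108 \sqrt{k}$
$- N{\left(p \right)} = - 108 \sqrt{24} = - 108 \cdot 2 \sqrt{6} = - 216 \sqrt{6}$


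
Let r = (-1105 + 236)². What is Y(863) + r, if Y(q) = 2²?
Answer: 755165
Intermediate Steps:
r = 755161 (r = (-869)² = 755161)
Y(q) = 4
Y(863) + r = 4 + 755161 = 755165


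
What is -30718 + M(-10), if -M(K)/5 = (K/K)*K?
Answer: -30668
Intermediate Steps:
M(K) = -5*K (M(K) = -5*K/K*K = -5*K)
-30718 + M(-10) = -30718 - 5*(-10) = -30718 + 50 = -30668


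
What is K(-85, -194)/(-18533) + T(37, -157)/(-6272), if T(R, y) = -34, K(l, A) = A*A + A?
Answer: -117103051/58119488 ≈ -2.0149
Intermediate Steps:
K(l, A) = A + A² (K(l, A) = A² + A = A + A²)
K(-85, -194)/(-18533) + T(37, -157)/(-6272) = -194*(1 - 194)/(-18533) - 34/(-6272) = -194*(-193)*(-1/18533) - 34*(-1/6272) = 37442*(-1/18533) + 17/3136 = -37442/18533 + 17/3136 = -117103051/58119488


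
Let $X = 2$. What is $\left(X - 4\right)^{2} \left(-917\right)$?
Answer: $-3668$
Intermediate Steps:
$\left(X - 4\right)^{2} \left(-917\right) = \left(2 - 4\right)^{2} \left(-917\right) = \left(-2\right)^{2} \left(-917\right) = 4 \left(-917\right) = -3668$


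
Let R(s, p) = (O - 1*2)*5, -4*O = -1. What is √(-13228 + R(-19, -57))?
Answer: 3*I*√5883/2 ≈ 115.05*I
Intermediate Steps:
O = ¼ (O = -¼*(-1) = ¼ ≈ 0.25000)
R(s, p) = -35/4 (R(s, p) = (¼ - 1*2)*5 = (¼ - 2)*5 = -7/4*5 = -35/4)
√(-13228 + R(-19, -57)) = √(-13228 - 35/4) = √(-52947/4) = 3*I*√5883/2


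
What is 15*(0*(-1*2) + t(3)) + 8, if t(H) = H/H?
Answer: 23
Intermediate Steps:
t(H) = 1
15*(0*(-1*2) + t(3)) + 8 = 15*(0*(-1*2) + 1) + 8 = 15*(0*(-2) + 1) + 8 = 15*(0 + 1) + 8 = 15*1 + 8 = 15 + 8 = 23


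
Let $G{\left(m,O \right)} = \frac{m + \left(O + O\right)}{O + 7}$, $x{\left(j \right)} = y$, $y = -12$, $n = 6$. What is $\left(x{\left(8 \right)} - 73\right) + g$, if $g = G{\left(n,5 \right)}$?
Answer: $- \frac{251}{3} \approx -83.667$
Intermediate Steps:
$x{\left(j \right)} = -12$
$G{\left(m,O \right)} = \frac{m + 2 O}{7 + O}$
$g = \frac{4}{3}$ ($g = \frac{6 + 2 \cdot 5}{7 + 5} = \frac{6 + 10}{12} = \frac{1}{12} \cdot 16 = \frac{4}{3} \approx 1.3333$)
$\left(x{\left(8 \right)} - 73\right) + g = \left(-12 - 73\right) + \frac{4}{3} = -85 + \frac{4}{3} = - \frac{251}{3}$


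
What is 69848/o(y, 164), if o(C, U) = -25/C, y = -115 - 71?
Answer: 12991728/25 ≈ 5.1967e+5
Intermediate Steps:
y = -186
69848/o(y, 164) = 69848/((-25/(-186))) = 69848/((-25*(-1/186))) = 69848/(25/186) = 69848*(186/25) = 12991728/25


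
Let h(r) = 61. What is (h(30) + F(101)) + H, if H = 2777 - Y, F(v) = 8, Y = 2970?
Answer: -124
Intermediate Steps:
H = -193 (H = 2777 - 1*2970 = 2777 - 2970 = -193)
(h(30) + F(101)) + H = (61 + 8) - 193 = 69 - 193 = -124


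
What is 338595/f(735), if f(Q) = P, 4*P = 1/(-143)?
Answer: -193676340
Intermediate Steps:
P = -1/572 (P = (1/4)/(-143) = (1/4)*(-1/143) = -1/572 ≈ -0.0017483)
f(Q) = -1/572
338595/f(735) = 338595/(-1/572) = 338595*(-572) = -193676340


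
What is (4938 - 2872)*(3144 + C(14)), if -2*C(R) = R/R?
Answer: 6494471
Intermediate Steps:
C(R) = -1/2 (C(R) = -R/(2*R) = -1/2*1 = -1/2)
(4938 - 2872)*(3144 + C(14)) = (4938 - 2872)*(3144 - 1/2) = 2066*(6287/2) = 6494471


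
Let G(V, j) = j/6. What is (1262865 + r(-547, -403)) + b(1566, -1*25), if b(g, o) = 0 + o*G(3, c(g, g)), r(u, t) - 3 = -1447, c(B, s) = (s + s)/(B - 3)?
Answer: 657195991/521 ≈ 1.2614e+6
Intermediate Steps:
c(B, s) = 2*s/(-3 + B) (c(B, s) = (2*s)/(-3 + B) = 2*s/(-3 + B))
r(u, t) = -1444 (r(u, t) = 3 - 1447 = -1444)
G(V, j) = j/6 (G(V, j) = j*(⅙) = j/6)
b(g, o) = g*o/(3*(-3 + g)) (b(g, o) = 0 + o*((2*g/(-3 + g))/6) = 0 + o*(g/(3*(-3 + g))) = 0 + g*o/(3*(-3 + g)) = g*o/(3*(-3 + g)))
(1262865 + r(-547, -403)) + b(1566, -1*25) = (1262865 - 1444) + (⅓)*1566*(-1*25)/(-3 + 1566) = 1261421 + (⅓)*1566*(-25)/1563 = 1261421 + (⅓)*1566*(-25)*(1/1563) = 1261421 - 4350/521 = 657195991/521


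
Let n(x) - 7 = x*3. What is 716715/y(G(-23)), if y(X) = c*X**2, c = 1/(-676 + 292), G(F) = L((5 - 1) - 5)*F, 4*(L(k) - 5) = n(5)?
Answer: -122319360/25921 ≈ -4718.9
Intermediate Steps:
n(x) = 7 + 3*x (n(x) = 7 + x*3 = 7 + 3*x)
L(k) = 21/2 (L(k) = 5 + (7 + 3*5)/4 = 5 + (7 + 15)/4 = 5 + (1/4)*22 = 5 + 11/2 = 21/2)
G(F) = 21*F/2
c = -1/384 (c = 1/(-384) = -1/384 ≈ -0.0026042)
y(X) = -X**2/384
716715/y(G(-23)) = 716715/((-((21/2)*(-23))**2/384)) = 716715/((-(-483/2)**2/384)) = 716715/((-1/384*233289/4)) = 716715/(-77763/512) = 716715*(-512/77763) = -122319360/25921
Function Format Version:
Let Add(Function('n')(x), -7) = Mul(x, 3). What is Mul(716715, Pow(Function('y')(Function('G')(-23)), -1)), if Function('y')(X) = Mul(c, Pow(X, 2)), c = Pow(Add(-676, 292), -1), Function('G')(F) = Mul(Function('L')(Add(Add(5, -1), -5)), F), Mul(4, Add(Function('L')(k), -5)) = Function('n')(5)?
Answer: Rational(-122319360, 25921) ≈ -4718.9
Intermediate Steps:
Function('n')(x) = Add(7, Mul(3, x)) (Function('n')(x) = Add(7, Mul(x, 3)) = Add(7, Mul(3, x)))
Function('L')(k) = Rational(21, 2) (Function('L')(k) = Add(5, Mul(Rational(1, 4), Add(7, Mul(3, 5)))) = Add(5, Mul(Rational(1, 4), Add(7, 15))) = Add(5, Mul(Rational(1, 4), 22)) = Add(5, Rational(11, 2)) = Rational(21, 2))
Function('G')(F) = Mul(Rational(21, 2), F)
c = Rational(-1, 384) (c = Pow(-384, -1) = Rational(-1, 384) ≈ -0.0026042)
Function('y')(X) = Mul(Rational(-1, 384), Pow(X, 2))
Mul(716715, Pow(Function('y')(Function('G')(-23)), -1)) = Mul(716715, Pow(Mul(Rational(-1, 384), Pow(Mul(Rational(21, 2), -23), 2)), -1)) = Mul(716715, Pow(Mul(Rational(-1, 384), Pow(Rational(-483, 2), 2)), -1)) = Mul(716715, Pow(Mul(Rational(-1, 384), Rational(233289, 4)), -1)) = Mul(716715, Pow(Rational(-77763, 512), -1)) = Mul(716715, Rational(-512, 77763)) = Rational(-122319360, 25921)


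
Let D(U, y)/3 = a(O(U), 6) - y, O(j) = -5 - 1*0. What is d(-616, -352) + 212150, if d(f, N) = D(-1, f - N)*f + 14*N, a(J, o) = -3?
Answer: -275106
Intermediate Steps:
O(j) = -5 (O(j) = -5 + 0 = -5)
D(U, y) = -9 - 3*y (D(U, y) = 3*(-3 - y) = -9 - 3*y)
d(f, N) = 14*N + f*(-9 - 3*f + 3*N) (d(f, N) = (-9 - 3*(f - N))*f + 14*N = (-9 + (-3*f + 3*N))*f + 14*N = (-9 - 3*f + 3*N)*f + 14*N = f*(-9 - 3*f + 3*N) + 14*N = 14*N + f*(-9 - 3*f + 3*N))
d(-616, -352) + 212150 = (14*(-352) + 3*(-616)*(-3 - 352 - 1*(-616))) + 212150 = (-4928 + 3*(-616)*(-3 - 352 + 616)) + 212150 = (-4928 + 3*(-616)*261) + 212150 = (-4928 - 482328) + 212150 = -487256 + 212150 = -275106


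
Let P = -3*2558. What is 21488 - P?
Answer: 29162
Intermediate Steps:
P = -7674
21488 - P = 21488 - 1*(-7674) = 21488 + 7674 = 29162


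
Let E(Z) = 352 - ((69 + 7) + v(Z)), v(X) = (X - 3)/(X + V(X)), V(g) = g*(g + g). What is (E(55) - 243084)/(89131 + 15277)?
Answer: -370585723/159352710 ≈ -2.3256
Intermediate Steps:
V(g) = 2*g**2 (V(g) = g*(2*g) = 2*g**2)
v(X) = (-3 + X)/(X + 2*X**2) (v(X) = (X - 3)/(X + 2*X**2) = (-3 + X)/(X + 2*X**2))
E(Z) = 276 - (-3 + Z)/(Z*(1 + 2*Z)) (E(Z) = 352 - ((69 + 7) + (-3 + Z)/(Z*(1 + 2*Z))) = 352 - (76 + (-3 + Z)/(Z*(1 + 2*Z))) = 352 + (-76 - (-3 + Z)/(Z*(1 + 2*Z))) = 276 - (-3 + Z)/(Z*(1 + 2*Z)))
(E(55) - 243084)/(89131 + 15277) = ((3 + 275*55 + 552*55**2)/(55*(1 + 2*55)) - 243084)/(89131 + 15277) = ((3 + 15125 + 552*3025)/(55*(1 + 110)) - 243084)/104408 = ((1/55)*(3 + 15125 + 1669800)/111 - 243084)*(1/104408) = ((1/55)*(1/111)*1684928 - 243084)*(1/104408) = (1684928/6105 - 243084)*(1/104408) = -1482342892/6105*1/104408 = -370585723/159352710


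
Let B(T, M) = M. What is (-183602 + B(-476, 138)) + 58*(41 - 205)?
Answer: -192976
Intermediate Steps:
(-183602 + B(-476, 138)) + 58*(41 - 205) = (-183602 + 138) + 58*(41 - 205) = -183464 + 58*(-164) = -183464 - 9512 = -192976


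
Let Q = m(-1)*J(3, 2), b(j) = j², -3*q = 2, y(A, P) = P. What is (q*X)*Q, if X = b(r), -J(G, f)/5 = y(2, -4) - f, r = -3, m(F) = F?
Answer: 180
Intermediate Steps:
q = -⅔ (q = -⅓*2 = -⅔ ≈ -0.66667)
J(G, f) = 20 + 5*f (J(G, f) = -5*(-4 - f) = 20 + 5*f)
X = 9 (X = (-3)² = 9)
Q = -30 (Q = -(20 + 5*2) = -(20 + 10) = -1*30 = -30)
(q*X)*Q = -⅔*9*(-30) = -6*(-30) = 180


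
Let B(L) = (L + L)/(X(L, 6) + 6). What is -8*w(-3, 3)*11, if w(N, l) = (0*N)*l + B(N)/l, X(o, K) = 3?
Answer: 176/9 ≈ 19.556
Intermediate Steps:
B(L) = 2*L/9 (B(L) = (L + L)/(3 + 6) = (2*L)/9 = (2*L)*(⅑) = 2*L/9)
w(N, l) = 2*N/(9*l) (w(N, l) = (0*N)*l + (2*N/9)/l = 0*l + 2*N/(9*l) = 0 + 2*N/(9*l) = 2*N/(9*l))
-8*w(-3, 3)*11 = -16*(-3)/(9*3)*11 = -8*(-2/9)*11 = (16/9)*11 = 176/9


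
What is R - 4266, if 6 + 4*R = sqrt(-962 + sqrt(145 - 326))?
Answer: -8535/2 + sqrt(-962 + I*sqrt(181))/4 ≈ -4267.4 + 7.7542*I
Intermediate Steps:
R = -3/2 + sqrt(-962 + I*sqrt(181))/4 (R = -3/2 + sqrt(-962 + sqrt(145 - 326))/4 = -3/2 + sqrt(-962 + sqrt(-181))/4 = -3/2 + sqrt(-962 + I*sqrt(181))/4 ≈ -1.4458 + 7.7542*I)
R - 4266 = (-3/2 + sqrt(-962 + I*sqrt(181))/4) - 4266 = -8535/2 + sqrt(-962 + I*sqrt(181))/4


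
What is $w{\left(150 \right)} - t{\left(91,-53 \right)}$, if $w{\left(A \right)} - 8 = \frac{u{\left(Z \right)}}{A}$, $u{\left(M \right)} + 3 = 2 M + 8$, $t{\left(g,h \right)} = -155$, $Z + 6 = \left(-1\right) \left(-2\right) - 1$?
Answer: $\frac{4889}{30} \approx 162.97$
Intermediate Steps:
$Z = -5$ ($Z = -6 - -1 = -6 + \left(2 - 1\right) = -6 + 1 = -5$)
$u{\left(M \right)} = 5 + 2 M$ ($u{\left(M \right)} = -3 + \left(2 M + 8\right) = -3 + \left(8 + 2 M\right) = 5 + 2 M$)
$w{\left(A \right)} = 8 - \frac{5}{A}$ ($w{\left(A \right)} = 8 + \frac{5 + 2 \left(-5\right)}{A} = 8 + \frac{5 - 10}{A} = 8 - \frac{5}{A}$)
$w{\left(150 \right)} - t{\left(91,-53 \right)} = \left(8 - \frac{5}{150}\right) - -155 = \left(8 - \frac{1}{30}\right) + 155 = \frac{239}{30} + 155 = \frac{4889}{30}$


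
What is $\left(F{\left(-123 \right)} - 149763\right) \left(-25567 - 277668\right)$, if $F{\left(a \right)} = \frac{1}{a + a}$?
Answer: $\frac{11171692596265}{246} \approx 4.5413 \cdot 10^{10}$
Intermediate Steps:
$F{\left(a \right)} = \frac{1}{2 a}$
$\left(F{\left(-123 \right)} - 149763\right) \left(-25567 - 277668\right) = \left(\frac{1}{2 \left(-123\right)} - 149763\right) \left(-25567 - 277668\right) = \left(\frac{1}{2} \left(- \frac{1}{123}\right) - 149763\right) \left(-303235\right) = \left(- \frac{1}{246} - 149763\right) \left(-303235\right) = \left(- \frac{36841699}{246}\right) \left(-303235\right) = \frac{11171692596265}{246}$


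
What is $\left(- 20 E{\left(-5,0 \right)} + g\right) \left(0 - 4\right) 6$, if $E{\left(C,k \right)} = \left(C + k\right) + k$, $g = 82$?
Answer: $-4368$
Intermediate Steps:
$E{\left(C,k \right)} = C + 2 k$
$\left(- 20 E{\left(-5,0 \right)} + g\right) \left(0 - 4\right) 6 = \left(- 20 \left(-5 + 2 \cdot 0\right) + 82\right) \left(0 - 4\right) 6 = \left(- 20 \left(-5 + 0\right) + 82\right) \left(\left(-4\right) 6\right) = \left(\left(-20\right) \left(-5\right) + 82\right) \left(-24\right) = \left(100 + 82\right) \left(-24\right) = 182 \left(-24\right) = -4368$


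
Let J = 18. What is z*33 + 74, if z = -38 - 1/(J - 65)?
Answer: -55427/47 ≈ -1179.3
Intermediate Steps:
z = -1785/47 (z = -38 - 1/(18 - 65) = -38 - 1/(-47) = -38 - 1*(-1/47) = -38 + 1/47 = -1785/47 ≈ -37.979)
z*33 + 74 = -1785/47*33 + 74 = -58905/47 + 74 = -55427/47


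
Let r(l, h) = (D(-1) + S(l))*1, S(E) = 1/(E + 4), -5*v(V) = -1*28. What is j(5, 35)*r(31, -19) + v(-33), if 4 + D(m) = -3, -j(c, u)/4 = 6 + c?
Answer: 10932/35 ≈ 312.34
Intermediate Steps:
v(V) = 28/5 (v(V) = -(-1)*28/5 = -1/5*(-28) = 28/5)
j(c, u) = -24 - 4*c (j(c, u) = -4*(6 + c) = -24 - 4*c)
D(m) = -7 (D(m) = -4 - 3 = -7)
S(E) = 1/(4 + E)
r(l, h) = -7 + 1/(4 + l) (r(l, h) = (-7 + 1/(4 + l))*1 = -7 + 1/(4 + l))
j(5, 35)*r(31, -19) + v(-33) = (-24 - 4*5)*((-27 - 7*31)/(4 + 31)) + 28/5 = (-24 - 20)*((-27 - 217)/35) + 28/5 = -44*(-244)/35 + 28/5 = -44*(-244/35) + 28/5 = 10736/35 + 28/5 = 10932/35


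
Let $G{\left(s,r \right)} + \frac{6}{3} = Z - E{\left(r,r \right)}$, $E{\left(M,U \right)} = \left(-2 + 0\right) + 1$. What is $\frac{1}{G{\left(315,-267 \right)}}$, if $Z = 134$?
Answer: $\frac{1}{133} \approx 0.0075188$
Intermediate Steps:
$E{\left(M,U \right)} = -1$ ($E{\left(M,U \right)} = -2 + 1 = -1$)
$G{\left(s,r \right)} = 133$ ($G{\left(s,r \right)} = -2 + \left(134 - -1\right) = -2 + \left(134 + 1\right) = -2 + 135 = 133$)
$\frac{1}{G{\left(315,-267 \right)}} = \frac{1}{133}$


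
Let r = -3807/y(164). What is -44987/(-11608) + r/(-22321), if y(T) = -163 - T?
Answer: 109438145591/28242136312 ≈ 3.8750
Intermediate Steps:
r = 1269/109 (r = -3807/(-163 - 1*164) = -3807/(-163 - 164) = -3807/(-327) = -3807*(-1/327) = 1269/109 ≈ 11.642)
-44987/(-11608) + r/(-22321) = -44987/(-11608) + (1269/109)/(-22321) = -44987*(-1/11608) + (1269/109)*(-1/22321) = 44987/11608 - 1269/2432989 = 109438145591/28242136312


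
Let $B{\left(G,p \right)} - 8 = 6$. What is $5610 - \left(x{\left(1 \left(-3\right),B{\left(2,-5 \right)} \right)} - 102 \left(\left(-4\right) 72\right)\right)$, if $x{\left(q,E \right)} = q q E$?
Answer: $-23892$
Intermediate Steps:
$B{\left(G,p \right)} = 14$ ($B{\left(G,p \right)} = 8 + 6 = 14$)
$x{\left(q,E \right)} = E q^{2}$ ($x{\left(q,E \right)} = q^{2} E = E q^{2}$)
$5610 - \left(x{\left(1 \left(-3\right),B{\left(2,-5 \right)} \right)} - 102 \left(\left(-4\right) 72\right)\right) = 5610 - \left(14 \left(1 \left(-3\right)\right)^{2} - 102 \left(\left(-4\right) 72\right)\right) = 5610 - \left(14 \left(-3\right)^{2} - -29376\right) = 5610 - \left(14 \cdot 9 + 29376\right) = 5610 - \left(126 + 29376\right) = 5610 - 29502 = -23892$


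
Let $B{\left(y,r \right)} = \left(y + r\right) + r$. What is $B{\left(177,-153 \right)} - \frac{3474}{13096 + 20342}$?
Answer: $- \frac{719496}{5573} \approx -129.1$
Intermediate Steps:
$B{\left(y,r \right)} = y + 2 r$ ($B{\left(y,r \right)} = \left(r + y\right) + r = y + 2 r$)
$B{\left(177,-153 \right)} - \frac{3474}{13096 + 20342} = \left(177 + 2 \left(-153\right)\right) - \frac{3474}{13096 + 20342} = \left(177 - 306\right) - \frac{3474}{33438} = -129 - 3474 \cdot \frac{1}{33438} = -129 - \frac{579}{5573} = - \frac{719496}{5573}$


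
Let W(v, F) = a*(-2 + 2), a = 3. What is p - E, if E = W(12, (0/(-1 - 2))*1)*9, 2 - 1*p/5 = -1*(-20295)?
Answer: -101465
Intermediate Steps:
W(v, F) = 0 (W(v, F) = 3*(-2 + 2) = 3*0 = 0)
p = -101465 (p = 10 - (-5)*(-20295) = 10 - 5*20295 = 10 - 101475 = -101465)
E = 0 (E = 0*9 = 0)
p - E = -101465 - 1*0 = -101465 + 0 = -101465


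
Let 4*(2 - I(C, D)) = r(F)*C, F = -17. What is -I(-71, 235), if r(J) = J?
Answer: 1199/4 ≈ 299.75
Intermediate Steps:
I(C, D) = 2 + 17*C/4 (I(C, D) = 2 - (-17)*C/4 = 2 + 17*C/4)
-I(-71, 235) = -(2 + (17/4)*(-71)) = -(2 - 1207/4) = -1*(-1199/4) = 1199/4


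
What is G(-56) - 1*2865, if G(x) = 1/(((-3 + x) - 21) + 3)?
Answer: -220606/77 ≈ -2865.0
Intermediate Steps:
G(x) = 1/(-21 + x) (G(x) = 1/((-24 + x) + 3) = 1/(-21 + x))
G(-56) - 1*2865 = 1/(-21 - 56) - 1*2865 = 1/(-77) - 2865 = -1/77 - 2865 = -220606/77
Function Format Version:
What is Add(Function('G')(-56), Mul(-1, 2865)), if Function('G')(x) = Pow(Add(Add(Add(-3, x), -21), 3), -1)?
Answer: Rational(-220606, 77) ≈ -2865.0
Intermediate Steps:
Function('G')(x) = Pow(Add(-21, x), -1) (Function('G')(x) = Pow(Add(Add(-24, x), 3), -1) = Pow(Add(-21, x), -1))
Add(Function('G')(-56), Mul(-1, 2865)) = Add(Pow(Add(-21, -56), -1), Mul(-1, 2865)) = Add(Pow(-77, -1), -2865) = Add(Rational(-1, 77), -2865) = Rational(-220606, 77)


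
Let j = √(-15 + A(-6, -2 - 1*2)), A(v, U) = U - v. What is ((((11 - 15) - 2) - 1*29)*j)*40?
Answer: -1400*I*√13 ≈ -5047.8*I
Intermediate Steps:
j = I*√13 (j = √(-15 + ((-2 - 1*2) - 1*(-6))) = √(-15 + ((-2 - 2) + 6)) = √(-15 + (-4 + 6)) = √(-15 + 2) = √(-13) = I*√13 ≈ 3.6056*I)
((((11 - 15) - 2) - 1*29)*j)*40 = ((((11 - 15) - 2) - 1*29)*(I*√13))*40 = (((-4 - 2) - 29)*(I*√13))*40 = ((-6 - 29)*(I*√13))*40 = -35*I*√13*40 = -1400*I*√13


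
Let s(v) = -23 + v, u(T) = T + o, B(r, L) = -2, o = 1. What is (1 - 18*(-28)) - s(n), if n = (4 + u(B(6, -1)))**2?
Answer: 519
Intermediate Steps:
u(T) = 1 + T (u(T) = T + 1 = 1 + T)
n = 9 (n = (4 + (1 - 2))**2 = (4 - 1)**2 = 3**2 = 9)
(1 - 18*(-28)) - s(n) = (1 - 18*(-28)) - (-23 + 9) = (1 + 504) - 1*(-14) = 505 + 14 = 519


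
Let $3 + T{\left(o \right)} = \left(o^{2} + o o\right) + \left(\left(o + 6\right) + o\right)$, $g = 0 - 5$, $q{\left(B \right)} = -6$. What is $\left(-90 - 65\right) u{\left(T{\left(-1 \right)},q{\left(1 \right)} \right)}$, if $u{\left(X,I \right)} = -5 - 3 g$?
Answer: $-1550$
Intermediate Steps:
$g = -5$
$T{\left(o \right)} = 3 + 2 o + 2 o^{2}$ ($T{\left(o \right)} = -3 + \left(\left(o^{2} + o o\right) + \left(\left(o + 6\right) + o\right)\right) = -3 + \left(\left(o^{2} + o^{2}\right) + \left(\left(6 + o\right) + o\right)\right) = -3 + \left(2 o^{2} + \left(6 + 2 o\right)\right) = -3 + \left(6 + 2 o + 2 o^{2}\right) = 3 + 2 o + 2 o^{2}$)
$u{\left(X,I \right)} = 10$ ($u{\left(X,I \right)} = -5 - -15 = -5 + 15 = 10$)
$\left(-90 - 65\right) u{\left(T{\left(-1 \right)},q{\left(1 \right)} \right)} = \left(-90 - 65\right) 10 = \left(-155\right) 10 = -1550$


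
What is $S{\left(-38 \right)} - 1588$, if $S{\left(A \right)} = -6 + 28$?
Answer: $-1566$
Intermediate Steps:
$S{\left(A \right)} = 22$
$S{\left(-38 \right)} - 1588 = 22 - 1588 = -1566$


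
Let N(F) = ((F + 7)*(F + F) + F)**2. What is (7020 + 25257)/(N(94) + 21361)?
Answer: 32277/364144085 ≈ 8.8638e-5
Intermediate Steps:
N(F) = (F + 2*F*(7 + F))**2 (N(F) = ((7 + F)*(2*F) + F)**2 = (2*F*(7 + F) + F)**2 = (F + 2*F*(7 + F))**2)
(7020 + 25257)/(N(94) + 21361) = (7020 + 25257)/(94**2*(15 + 2*94)**2 + 21361) = 32277/(8836*(15 + 188)**2 + 21361) = 32277/(8836*203**2 + 21361) = 32277/(8836*41209 + 21361) = 32277/(364122724 + 21361) = 32277/364144085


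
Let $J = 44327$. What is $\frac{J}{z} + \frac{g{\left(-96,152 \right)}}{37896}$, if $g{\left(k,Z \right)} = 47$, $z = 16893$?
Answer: $\frac{560203321}{213392376} \approx 2.6252$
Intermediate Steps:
$\frac{J}{z} + \frac{g{\left(-96,152 \right)}}{37896} = \frac{44327}{16893} + \frac{47}{37896} = \frac{560203321}{213392376}$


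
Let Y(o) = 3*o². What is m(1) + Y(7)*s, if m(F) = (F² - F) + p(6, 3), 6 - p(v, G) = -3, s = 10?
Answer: 1479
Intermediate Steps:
p(v, G) = 9 (p(v, G) = 6 - 1*(-3) = 6 + 3 = 9)
m(F) = 9 + F² - F (m(F) = (F² - F) + 9 = 9 + F² - F)
m(1) + Y(7)*s = (9 + 1² - 1*1) + (3*7²)*10 = (9 + 1 - 1) + (3*49)*10 = 9 + 147*10 = 9 + 1470 = 1479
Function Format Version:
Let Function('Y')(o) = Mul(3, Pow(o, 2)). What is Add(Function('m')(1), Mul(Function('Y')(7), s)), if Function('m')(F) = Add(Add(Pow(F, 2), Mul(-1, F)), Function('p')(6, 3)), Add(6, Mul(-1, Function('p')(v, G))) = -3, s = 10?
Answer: 1479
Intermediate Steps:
Function('p')(v, G) = 9 (Function('p')(v, G) = Add(6, Mul(-1, -3)) = Add(6, 3) = 9)
Function('m')(F) = Add(9, Pow(F, 2), Mul(-1, F)) (Function('m')(F) = Add(Add(Pow(F, 2), Mul(-1, F)), 9) = Add(9, Pow(F, 2), Mul(-1, F)))
Add(Function('m')(1), Mul(Function('Y')(7), s)) = Add(Add(9, Pow(1, 2), Mul(-1, 1)), Mul(Mul(3, Pow(7, 2)), 10)) = Add(Add(9, 1, -1), Mul(Mul(3, 49), 10)) = Add(9, Mul(147, 10)) = Add(9, 1470) = 1479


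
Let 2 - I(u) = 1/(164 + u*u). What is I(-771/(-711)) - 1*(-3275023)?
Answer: 30384912262956/9277765 ≈ 3.2750e+6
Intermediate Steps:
I(u) = 2 - 1/(164 + u²) (I(u) = 2 - 1/(164 + u*u) = 2 - 1/(164 + u²))
I(-771/(-711)) - 1*(-3275023) = (327 + 2*(-771/(-711))²)/(164 + (-771/(-711))²) - 1*(-3275023) = (327 + 2*(-771*(-1/711))²)/(164 + (-771*(-1/711))²) + 3275023 = (327 + 2*(257/237)²)/(164 + (257/237)²) + 3275023 = (327 + 2*(66049/56169))/(164 + 66049/56169) + 3275023 = (327 + 132098/56169)/(9277765/56169) + 3275023 = (56169/9277765)*(18499361/56169) + 3275023 = 18499361/9277765 + 3275023 = 30384912262956/9277765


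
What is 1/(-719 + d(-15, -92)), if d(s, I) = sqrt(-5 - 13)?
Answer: -719/516979 - 3*I*sqrt(2)/516979 ≈ -0.0013908 - 8.2066e-6*I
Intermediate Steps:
d(s, I) = 3*I*sqrt(2) (d(s, I) = sqrt(-18) = 3*I*sqrt(2))
1/(-719 + d(-15, -92)) = 1/(-719 + 3*I*sqrt(2))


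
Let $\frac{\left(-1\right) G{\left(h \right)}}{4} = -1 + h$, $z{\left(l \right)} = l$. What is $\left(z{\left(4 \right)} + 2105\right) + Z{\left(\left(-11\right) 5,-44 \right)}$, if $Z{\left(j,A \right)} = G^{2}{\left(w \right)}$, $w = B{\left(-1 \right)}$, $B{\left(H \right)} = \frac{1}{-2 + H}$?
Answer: $\frac{19237}{9} \approx 2137.4$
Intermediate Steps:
$w = - \frac{1}{3}$ ($w = \frac{1}{-2 - 1} = \frac{1}{-3} = - \frac{1}{3} \approx -0.33333$)
$G{\left(h \right)} = 4 - 4 h$ ($G{\left(h \right)} = - 4 \left(-1 + h\right) = 4 - 4 h$)
$Z{\left(j,A \right)} = \frac{256}{9}$ ($Z{\left(j,A \right)} = \left(4 - - \frac{4}{3}\right)^{2} = \left(4 + \frac{4}{3}\right)^{2} = \left(\frac{16}{3}\right)^{2} = \frac{256}{9}$)
$\left(z{\left(4 \right)} + 2105\right) + Z{\left(\left(-11\right) 5,-44 \right)} = \left(4 + 2105\right) + \frac{256}{9} = 2109 + \frac{256}{9} = \frac{19237}{9}$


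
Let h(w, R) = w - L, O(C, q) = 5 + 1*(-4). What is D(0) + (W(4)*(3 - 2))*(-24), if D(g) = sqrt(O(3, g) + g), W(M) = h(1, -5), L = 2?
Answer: 25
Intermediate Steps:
O(C, q) = 1 (O(C, q) = 5 - 4 = 1)
h(w, R) = -2 + w (h(w, R) = w - 1*2 = w - 2 = -2 + w)
W(M) = -1 (W(M) = -2 + 1 = -1)
D(g) = sqrt(1 + g)
D(0) + (W(4)*(3 - 2))*(-24) = sqrt(1 + 0) - (3 - 2)*(-24) = sqrt(1) - 1*1*(-24) = 1 - 1*(-24) = 1 + 24 = 25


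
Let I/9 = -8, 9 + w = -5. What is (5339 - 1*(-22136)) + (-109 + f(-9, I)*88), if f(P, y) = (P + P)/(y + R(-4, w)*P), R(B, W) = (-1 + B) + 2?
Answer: 137006/5 ≈ 27401.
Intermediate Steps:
w = -14 (w = -9 - 5 = -14)
R(B, W) = 1 + B
I = -72 (I = 9*(-8) = -72)
f(P, y) = 2*P/(y - 3*P) (f(P, y) = (P + P)/(y + (1 - 4)*P) = (2*P)/(y - 3*P) = 2*P/(y - 3*P))
(5339 - 1*(-22136)) + (-109 + f(-9, I)*88) = (5339 - 1*(-22136)) + (-109 + (2*(-9)/(-72 - 3*(-9)))*88) = (5339 + 22136) + (-109 + (2*(-9)/(-72 + 27))*88) = 27475 + (-109 + (2*(-9)/(-45))*88) = 27475 + (-109 + (2*(-9)*(-1/45))*88) = 27475 + (-109 + (⅖)*88) = 27475 + (-109 + 176/5) = 27475 - 369/5 = 137006/5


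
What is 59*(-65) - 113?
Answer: -3948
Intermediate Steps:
59*(-65) - 113 = -3835 - 113 = -3948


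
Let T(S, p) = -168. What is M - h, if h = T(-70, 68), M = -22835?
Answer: -22667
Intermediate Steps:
h = -168
M - h = -22835 - 1*(-168) = -22835 + 168 = -22667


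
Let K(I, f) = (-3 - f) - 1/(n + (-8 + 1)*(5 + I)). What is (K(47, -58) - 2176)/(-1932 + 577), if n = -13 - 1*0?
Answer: 799616/510835 ≈ 1.5653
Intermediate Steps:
n = -13 (n = -13 + 0 = -13)
K(I, f) = -3 - f - 1/(-48 - 7*I) (K(I, f) = (-3 - f) - 1/(-13 + (-8 + 1)*(5 + I)) = (-3 - f) - 1/(-13 - 7*(5 + I)) = (-3 - f) - 1/(-13 + (-35 - 7*I)) = (-3 - f) - 1/(-48 - 7*I) = -3 - f - 1/(-48 - 7*I))
(K(47, -58) - 2176)/(-1932 + 577) = ((-143 - 48*(-58) - 21*47 - 7*47*(-58))/(48 + 7*47) - 2176)/(-1932 + 577) = ((-143 + 2784 - 987 + 19082)/(48 + 329) - 2176)/(-1355) = (20736/377 - 2176)*(-1/1355) = -799616/377*(-1/1355) = 799616/510835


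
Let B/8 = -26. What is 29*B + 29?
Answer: -6003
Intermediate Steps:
B = -208 (B = 8*(-26) = -208)
29*B + 29 = 29*(-208) + 29 = -6032 + 29 = -6003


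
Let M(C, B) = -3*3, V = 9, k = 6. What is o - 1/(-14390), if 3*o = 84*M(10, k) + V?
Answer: -3583109/14390 ≈ -249.00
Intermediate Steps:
M(C, B) = -9
o = -249 (o = (84*(-9) + 9)/3 = (-756 + 9)/3 = (⅓)*(-747) = -249)
o - 1/(-14390) = -249 - 1/(-14390) = -249 - 1*(-1/14390) = -249 + 1/14390 = -3583109/14390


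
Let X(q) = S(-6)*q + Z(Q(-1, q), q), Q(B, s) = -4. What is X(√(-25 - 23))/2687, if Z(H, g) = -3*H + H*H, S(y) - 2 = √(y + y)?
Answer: 4/2687 + 8*I*√3/2687 ≈ 0.0014886 + 0.0051568*I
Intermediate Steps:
S(y) = 2 + √2*√y (S(y) = 2 + √(y + y) = 2 + √(2*y) = 2 + √2*√y)
Z(H, g) = H² - 3*H (Z(H, g) = -3*H + H² = H² - 3*H)
X(q) = 28 + q*(2 + 2*I*√3) (X(q) = (2 + √2*√(-6))*q - 4*(-3 - 4) = (2 + √2*(I*√6))*q - 4*(-7) = (2 + 2*I*√3)*q + 28 = q*(2 + 2*I*√3) + 28 = 28 + q*(2 + 2*I*√3))
X(√(-25 - 23))/2687 = (28 + 2*√(-25 - 23)*(1 + I*√3))/2687 = (28 + 2*√(-48)*(1 + I*√3))*(1/2687) = (28 + 2*(4*I*√3)*(1 + I*√3))*(1/2687) = (28 + 8*I*√3*(1 + I*√3))*(1/2687) = 28/2687 + 8*I*√3*(1 + I*√3)/2687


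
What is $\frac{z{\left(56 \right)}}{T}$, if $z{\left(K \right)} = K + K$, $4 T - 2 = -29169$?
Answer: $- \frac{448}{29167} \approx -0.01536$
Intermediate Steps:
$T = - \frac{29167}{4}$ ($T = \frac{1}{2} + \frac{1}{4} \left(-29169\right) = \frac{1}{2} - \frac{29169}{4} = - \frac{29167}{4} \approx -7291.8$)
$z{\left(K \right)} = 2 K$
$\frac{z{\left(56 \right)}}{T} = \frac{2 \cdot 56}{- \frac{29167}{4}} = 112 \left(- \frac{4}{29167}\right) = - \frac{448}{29167}$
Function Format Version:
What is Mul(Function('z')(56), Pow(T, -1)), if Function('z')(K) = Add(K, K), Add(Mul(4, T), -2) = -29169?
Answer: Rational(-448, 29167) ≈ -0.015360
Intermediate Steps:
T = Rational(-29167, 4) (T = Add(Rational(1, 2), Mul(Rational(1, 4), -29169)) = Add(Rational(1, 2), Rational(-29169, 4)) = Rational(-29167, 4) ≈ -7291.8)
Function('z')(K) = Mul(2, K)
Mul(Function('z')(56), Pow(T, -1)) = Mul(Mul(2, 56), Pow(Rational(-29167, 4), -1)) = Mul(112, Rational(-4, 29167)) = Rational(-448, 29167)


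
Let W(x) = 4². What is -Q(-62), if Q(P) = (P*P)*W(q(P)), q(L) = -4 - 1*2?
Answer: -61504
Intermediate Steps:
q(L) = -6 (q(L) = -4 - 2 = -6)
W(x) = 16
Q(P) = 16*P² (Q(P) = (P*P)*16 = P²*16 = 16*P²)
-Q(-62) = -16*(-62)² = -16*3844 = -1*61504 = -61504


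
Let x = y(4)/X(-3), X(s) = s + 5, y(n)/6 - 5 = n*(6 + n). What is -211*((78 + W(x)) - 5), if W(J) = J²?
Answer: -3860878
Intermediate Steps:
y(n) = 30 + 6*n*(6 + n) (y(n) = 30 + 6*(n*(6 + n)) = 30 + 6*n*(6 + n))
X(s) = 5 + s
x = 135 (x = (30 + 6*4² + 36*4)/(5 - 3) = (30 + 6*16 + 144)/2 = (30 + 96 + 144)*(½) = 270*(½) = 135)
-211*((78 + W(x)) - 5) = -211*((78 + 135²) - 5) = -211*((78 + 18225) - 5) = -211*(18303 - 5) = -211*18298 = -3860878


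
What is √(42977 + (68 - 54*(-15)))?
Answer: 7*√895 ≈ 209.42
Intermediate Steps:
√(42977 + (68 - 54*(-15))) = √(42977 + (68 + 810)) = √(42977 + 878) = √43855 = 7*√895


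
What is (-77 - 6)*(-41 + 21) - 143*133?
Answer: -17359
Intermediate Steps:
(-77 - 6)*(-41 + 21) - 143*133 = -83*(-20) - 19019 = 1660 - 19019 = -17359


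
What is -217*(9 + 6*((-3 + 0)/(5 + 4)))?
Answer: -1519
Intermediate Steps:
-217*(9 + 6*((-3 + 0)/(5 + 4))) = -217*(9 + 6*(-3/9)) = -217*(9 + 6*(-3*1/9)) = -217*(9 + 6*(-1/3)) = -217*(9 - 2) = -217*7 = -1519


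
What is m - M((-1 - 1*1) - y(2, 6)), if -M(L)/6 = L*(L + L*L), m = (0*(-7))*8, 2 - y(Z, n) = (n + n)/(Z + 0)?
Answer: 72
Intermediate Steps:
y(Z, n) = 2 - 2*n/Z (y(Z, n) = 2 - (n + n)/(Z + 0) = 2 - 2*n/Z)
m = 0 (m = 0*8 = 0)
M(L) = -6*L*(L + L²) (M(L) = -6*L*(L + L*L) = -6*L*(L + L²))
m - M((-1 - 1*1) - y(2, 6)) = 0 - 6*((-1 - 1*1) - (2 - 2*6/2))²*(-1 - ((-1 - 1*1) - (2 - 2*6/2))) = 0 - 6*((-1 - 1) - (2 - 2*6*½))²*(-1 - ((-1 - 1) - (2 - 2*6*½))) = 0 - 6*(-2 - (2 - 6))²*(-1 - (-2 - (2 - 6))) = 0 - 6*(-2 - 1*(-4))²*(-1 - (-2 - 1*(-4))) = 0 - 6*(-2 + 4)²*(-1 - (-2 + 4)) = 0 - 6*2²*(-1 - 1*2) = 0 - 6*4*(-1 - 2) = 0 - 6*4*(-3) = 0 - 1*(-72) = 0 + 72 = 72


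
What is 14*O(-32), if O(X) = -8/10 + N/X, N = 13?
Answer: -1351/80 ≈ -16.888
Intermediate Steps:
O(X) = -4/5 + 13/X (O(X) = -8/10 + 13/X = -8*1/10 + 13/X = -4/5 + 13/X)
14*O(-32) = 14*(-4/5 + 13/(-32)) = 14*(-4/5 + 13*(-1/32)) = 14*(-4/5 - 13/32) = 14*(-193/160) = -1351/80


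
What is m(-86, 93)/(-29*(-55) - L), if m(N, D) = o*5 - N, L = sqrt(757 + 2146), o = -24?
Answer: -27115/1270561 - 17*sqrt(2903)/1270561 ≈ -0.022062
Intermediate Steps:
L = sqrt(2903) ≈ 53.880
m(N, D) = -120 - N (m(N, D) = -24*5 - N = -120 - N)
m(-86, 93)/(-29*(-55) - L) = (-120 - 1*(-86))/(-29*(-55) - sqrt(2903)) = (-120 + 86)/(1595 - sqrt(2903)) = -34/(1595 - sqrt(2903))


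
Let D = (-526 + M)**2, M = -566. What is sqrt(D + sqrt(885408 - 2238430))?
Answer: sqrt(1192464 + 11*I*sqrt(11182)) ≈ 1092.0 + 0.533*I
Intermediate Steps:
D = 1192464 (D = (-526 - 566)**2 = (-1092)**2 = 1192464)
sqrt(D + sqrt(885408 - 2238430)) = sqrt(1192464 + sqrt(885408 - 2238430)) = sqrt(1192464 + sqrt(-1353022)) = sqrt(1192464 + 11*I*sqrt(11182))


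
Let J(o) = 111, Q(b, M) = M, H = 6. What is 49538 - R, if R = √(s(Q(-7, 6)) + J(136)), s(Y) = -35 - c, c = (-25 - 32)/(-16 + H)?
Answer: 49538 - √7030/10 ≈ 49530.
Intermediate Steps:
c = 57/10 (c = (-25 - 32)/(-16 + 6) = -57/(-10) = -57*(-⅒) = 57/10 ≈ 5.7000)
s(Y) = -407/10 (s(Y) = -35 - 1*57/10 = -35 - 57/10 = -407/10)
R = √7030/10 (R = √(-407/10 + 111) = √(703/10) = √7030/10 ≈ 8.3845)
49538 - R = 49538 - √7030/10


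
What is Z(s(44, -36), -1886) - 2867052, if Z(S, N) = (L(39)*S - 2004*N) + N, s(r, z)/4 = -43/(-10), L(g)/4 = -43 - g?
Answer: 4524822/5 ≈ 9.0496e+5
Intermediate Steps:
L(g) = -172 - 4*g (L(g) = 4*(-43 - g) = -172 - 4*g)
s(r, z) = 86/5 (s(r, z) = 4*(-43/(-10)) = 4*(-43*(-⅒)) = 4*(43/10) = 86/5)
Z(S, N) = -2003*N - 328*S (Z(S, N) = ((-172 - 4*39)*S - 2004*N) + N = ((-172 - 156)*S - 2004*N) + N = (-328*S - 2004*N) + N = (-2004*N - 328*S) + N = -2003*N - 328*S)
Z(s(44, -36), -1886) - 2867052 = (-2003*(-1886) - 328*86/5) - 2867052 = (3777658 - 28208/5) - 2867052 = 18860082/5 - 2867052 = 4524822/5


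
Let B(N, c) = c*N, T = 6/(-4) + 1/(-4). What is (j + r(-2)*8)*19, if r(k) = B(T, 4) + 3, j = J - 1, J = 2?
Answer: -589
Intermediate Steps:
T = -7/4 (T = 6*(-¼) + 1*(-¼) = -3/2 - ¼ = -7/4 ≈ -1.7500)
B(N, c) = N*c
j = 1 (j = 2 - 1 = 1)
r(k) = -4 (r(k) = -7/4*4 + 3 = -7 + 3 = -4)
(j + r(-2)*8)*19 = (1 - 4*8)*19 = (1 - 32)*19 = -31*19 = -589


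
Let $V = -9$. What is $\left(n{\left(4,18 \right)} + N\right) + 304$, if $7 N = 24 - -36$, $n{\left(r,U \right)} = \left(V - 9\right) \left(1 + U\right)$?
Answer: $- \frac{206}{7} \approx -29.429$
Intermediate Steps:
$n{\left(r,U \right)} = -18 - 18 U$ ($n{\left(r,U \right)} = \left(-9 - 9\right) \left(1 + U\right) = - 18 \left(1 + U\right) = -18 - 18 U$)
$N = \frac{60}{7}$ ($N = \frac{24 - -36}{7} = \frac{24 + 36}{7} = \frac{1}{7} \cdot 60 = \frac{60}{7} \approx 8.5714$)
$\left(n{\left(4,18 \right)} + N\right) + 304 = \left(\left(-18 - 324\right) + \frac{60}{7}\right) + 304 = \left(-342 + \frac{60}{7}\right) + 304 = - \frac{2334}{7} + 304 = - \frac{206}{7}$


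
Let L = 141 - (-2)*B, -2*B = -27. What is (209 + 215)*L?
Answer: 71232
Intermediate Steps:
B = 27/2 (B = -½*(-27) = 27/2 ≈ 13.500)
L = 168 (L = 141 - (-2)*27/2 = 141 - 1*(-27) = 141 + 27 = 168)
(209 + 215)*L = (209 + 215)*168 = 424*168 = 71232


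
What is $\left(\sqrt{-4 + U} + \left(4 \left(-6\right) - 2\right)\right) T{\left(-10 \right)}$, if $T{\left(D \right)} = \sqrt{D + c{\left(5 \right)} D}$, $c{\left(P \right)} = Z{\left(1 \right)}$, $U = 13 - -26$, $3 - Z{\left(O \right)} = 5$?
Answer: $\sqrt{10} \left(-26 + \sqrt{35}\right) \approx -63.511$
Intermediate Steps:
$Z{\left(O \right)} = -2$ ($Z{\left(O \right)} = 3 - 5 = -2$)
$U = 39$ ($U = 13 + 26 = 39$)
$c{\left(P \right)} = -2$
$T{\left(D \right)} = \sqrt{- D}$ ($T{\left(D \right)} = \sqrt{D - 2 D} = \sqrt{- D}$)
$\left(\sqrt{-4 + U} + \left(4 \left(-6\right) - 2\right)\right) T{\left(-10 \right)} = \left(\sqrt{-4 + 39} + \left(4 \left(-6\right) - 2\right)\right) \sqrt{\left(-1\right) \left(-10\right)} = \left(\sqrt{35} - 26\right) \sqrt{10} = \left(-26 + \sqrt{35}\right) \sqrt{10} = \sqrt{10} \left(-26 + \sqrt{35}\right)$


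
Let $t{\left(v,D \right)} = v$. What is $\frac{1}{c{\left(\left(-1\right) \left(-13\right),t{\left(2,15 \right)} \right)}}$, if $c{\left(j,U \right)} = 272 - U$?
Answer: $\frac{1}{270} \approx 0.0037037$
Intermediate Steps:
$\frac{1}{c{\left(\left(-1\right) \left(-13\right),t{\left(2,15 \right)} \right)}} = \frac{1}{272 - 2} = \frac{1}{270}$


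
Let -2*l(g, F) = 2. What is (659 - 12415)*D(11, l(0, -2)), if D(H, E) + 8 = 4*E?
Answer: 141072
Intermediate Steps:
l(g, F) = -1 (l(g, F) = -½*2 = -1)
D(H, E) = -8 + 4*E
(659 - 12415)*D(11, l(0, -2)) = (659 - 12415)*(-8 + 4*(-1)) = -11756*(-8 - 4) = -11756*(-12) = 141072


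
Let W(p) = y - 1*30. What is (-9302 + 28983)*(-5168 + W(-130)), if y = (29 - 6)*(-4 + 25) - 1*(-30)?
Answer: -92205485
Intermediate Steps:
y = 513 (y = 23*21 + 30 = 483 + 30 = 513)
W(p) = 483 (W(p) = 513 - 1*30 = 513 - 30 = 483)
(-9302 + 28983)*(-5168 + W(-130)) = (-9302 + 28983)*(-5168 + 483) = 19681*(-4685) = -92205485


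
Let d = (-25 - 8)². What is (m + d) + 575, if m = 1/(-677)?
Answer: 1126527/677 ≈ 1664.0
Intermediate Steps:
m = -1/677 ≈ -0.0014771
d = 1089 (d = (-33)² = 1089)
(m + d) + 575 = (-1/677 + 1089) + 575 = 737252/677 + 575 = 1126527/677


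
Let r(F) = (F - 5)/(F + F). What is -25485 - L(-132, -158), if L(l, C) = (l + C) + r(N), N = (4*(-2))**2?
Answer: -3225019/128 ≈ -25195.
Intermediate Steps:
N = 64 (N = (-8)**2 = 64)
r(F) = (-5 + F)/(2*F) (r(F) = (-5 + F)/((2*F)) = (-5 + F)*(1/(2*F)) = (-5 + F)/(2*F))
L(l, C) = 59/128 + C + l (L(l, C) = (l + C) + (1/2)*(-5 + 64)/64 = (C + l) + (1/2)*(1/64)*59 = (C + l) + 59/128 = 59/128 + C + l)
-25485 - L(-132, -158) = -25485 - (59/128 - 158 - 132) = -25485 - 1*(-37061/128) = -25485 + 37061/128 = -3225019/128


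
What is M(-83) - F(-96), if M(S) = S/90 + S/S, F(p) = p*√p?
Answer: 7/90 + 384*I*√6 ≈ 0.077778 + 940.6*I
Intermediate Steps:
F(p) = p^(3/2)
M(S) = 1 + S/90 (M(S) = S*(1/90) + 1 = S/90 + 1 = 1 + S/90)
M(-83) - F(-96) = (1 + (1/90)*(-83)) - (-96)^(3/2) = (1 - 83/90) - (-384)*I*√6 = 7/90 + 384*I*√6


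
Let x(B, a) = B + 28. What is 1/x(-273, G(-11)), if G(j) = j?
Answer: -1/245 ≈ -0.0040816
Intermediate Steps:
x(B, a) = 28 + B
1/x(-273, G(-11)) = 1/(28 - 273) = 1/(-245) = -1/245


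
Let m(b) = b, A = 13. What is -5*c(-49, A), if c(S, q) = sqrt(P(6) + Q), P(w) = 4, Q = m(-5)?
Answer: -5*I ≈ -5.0*I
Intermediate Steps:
Q = -5
c(S, q) = I (c(S, q) = sqrt(4 - 5) = sqrt(-1) = I)
-5*c(-49, A) = -5*I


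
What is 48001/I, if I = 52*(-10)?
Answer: -48001/520 ≈ -92.310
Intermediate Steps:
I = -520
48001/I = 48001/(-520) = 48001*(-1/520) = -48001/520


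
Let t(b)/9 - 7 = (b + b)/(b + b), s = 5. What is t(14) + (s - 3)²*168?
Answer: 744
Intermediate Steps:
t(b) = 72 (t(b) = 63 + 9*((b + b)/(b + b)) = 63 + 9*((2*b)/((2*b))) = 63 + 9*((2*b)*(1/(2*b))) = 63 + 9*1 = 63 + 9 = 72)
t(14) + (s - 3)²*168 = 72 + (5 - 3)²*168 = 72 + 2²*168 = 72 + 4*168 = 72 + 672 = 744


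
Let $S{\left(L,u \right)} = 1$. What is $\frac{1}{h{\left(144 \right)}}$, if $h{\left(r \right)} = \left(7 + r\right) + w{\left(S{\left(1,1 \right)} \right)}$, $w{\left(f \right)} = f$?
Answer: $\frac{1}{152} \approx 0.0065789$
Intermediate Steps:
$h{\left(r \right)} = 8 + r$ ($h{\left(r \right)} = \left(7 + r\right) + 1 = 8 + r$)
$\frac{1}{h{\left(144 \right)}} = \frac{1}{8 + 144} = \frac{1}{152}$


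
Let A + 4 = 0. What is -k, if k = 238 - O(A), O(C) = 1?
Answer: -237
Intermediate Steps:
A = -4 (A = -4 + 0 = -4)
k = 237 (k = 238 - 1*1 = 238 - 1 = 237)
-k = -1*237 = -237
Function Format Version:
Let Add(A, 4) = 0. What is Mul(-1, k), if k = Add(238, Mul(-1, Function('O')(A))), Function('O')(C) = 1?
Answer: -237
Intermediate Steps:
A = -4 (A = Add(-4, 0) = -4)
k = 237 (k = Add(238, Mul(-1, 1)) = Add(238, -1) = 237)
Mul(-1, k) = Mul(-1, 237) = -237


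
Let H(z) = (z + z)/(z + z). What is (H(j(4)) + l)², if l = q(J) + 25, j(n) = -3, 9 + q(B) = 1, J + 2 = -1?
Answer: 324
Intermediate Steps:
J = -3 (J = -2 - 1 = -3)
q(B) = -8 (q(B) = -9 + 1 = -8)
H(z) = 1 (H(z) = (2*z)/((2*z)) = (2*z)*(1/(2*z)) = 1)
l = 17 (l = -8 + 25 = 17)
(H(j(4)) + l)² = (1 + 17)² = 18² = 324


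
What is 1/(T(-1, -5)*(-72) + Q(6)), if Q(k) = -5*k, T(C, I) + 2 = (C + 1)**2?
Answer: 1/114 ≈ 0.0087719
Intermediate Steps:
T(C, I) = -2 + (1 + C)**2 (T(C, I) = -2 + (C + 1)**2 = -2 + (1 + C)**2)
1/(T(-1, -5)*(-72) + Q(6)) = 1/((-2 + (1 - 1)**2)*(-72) - 5*6) = 1/((-2 + 0**2)*(-72) - 30) = 1/((-2 + 0)*(-72) - 30) = 1/(-2*(-72) - 30) = 1/(144 - 30) = 1/114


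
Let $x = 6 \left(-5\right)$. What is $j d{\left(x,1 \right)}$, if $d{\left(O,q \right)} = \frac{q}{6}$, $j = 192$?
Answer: $32$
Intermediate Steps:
$x = -30$
$d{\left(O,q \right)} = \frac{q}{6}$ ($d{\left(O,q \right)} = q \frac{1}{6} = \frac{q}{6}$)
$j d{\left(x,1 \right)} = 192 \cdot \frac{1}{6} \cdot 1 = 192 \cdot \frac{1}{6} = 32$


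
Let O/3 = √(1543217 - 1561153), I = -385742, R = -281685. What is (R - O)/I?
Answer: 281685/385742 + 6*I*√1121/192871 ≈ 0.73024 + 0.0010416*I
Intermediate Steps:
O = 12*I*√1121 (O = 3*√(1543217 - 1561153) = 3*√(-17936) = 3*(4*I*√1121) = 12*I*√1121 ≈ 401.78*I)
(R - O)/I = (-281685 - 12*I*√1121)/(-385742) = (-281685 - 12*I*√1121)*(-1/385742) = 281685/385742 + 6*I*√1121/192871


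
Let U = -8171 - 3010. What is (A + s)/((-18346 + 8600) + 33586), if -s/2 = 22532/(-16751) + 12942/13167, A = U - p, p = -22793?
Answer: 2540979501/5216428910 ≈ 0.48711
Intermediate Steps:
U = -11181
A = 11612 (A = -11181 - 1*(-22793) = -11181 + 22793 = 11612)
s = 2536108/3500959 (s = -2*(22532/(-16751) + 12942/13167) = -2*(22532*(-1/16751) + 12942*(1/13167)) = -2*(-22532/16751 + 1438/1463) = -2*(-1268054/3500959) = 2536108/3500959 ≈ 0.72440)
(A + s)/((-18346 + 8600) + 33586) = (11612 + 2536108/3500959)/((-18346 + 8600) + 33586) = 40655672016/(3500959*(-9746 + 33586)) = (40655672016/3500959)/23840 = (40655672016/3500959)*(1/23840) = 2540979501/5216428910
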